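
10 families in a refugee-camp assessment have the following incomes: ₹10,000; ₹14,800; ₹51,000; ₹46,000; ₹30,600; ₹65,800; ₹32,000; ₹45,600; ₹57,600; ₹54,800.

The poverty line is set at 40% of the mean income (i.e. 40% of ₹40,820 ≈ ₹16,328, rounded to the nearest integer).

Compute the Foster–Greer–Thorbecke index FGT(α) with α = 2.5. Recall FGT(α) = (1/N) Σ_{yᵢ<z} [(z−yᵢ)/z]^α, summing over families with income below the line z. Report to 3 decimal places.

Poor units: ₹10,000, ₹14,800 (q = 2 of N = 10).
Gap ratios (z−y)/z: (16328−10000)/16328 = 0.3876; (16328−14800)/16328 = 0.0936.
Raised to α = 2.5: 0.09350; 0.00268.
Sum = 0.096184; FGT(2.5) = 0.096184 / 10 = 0.010.

0.010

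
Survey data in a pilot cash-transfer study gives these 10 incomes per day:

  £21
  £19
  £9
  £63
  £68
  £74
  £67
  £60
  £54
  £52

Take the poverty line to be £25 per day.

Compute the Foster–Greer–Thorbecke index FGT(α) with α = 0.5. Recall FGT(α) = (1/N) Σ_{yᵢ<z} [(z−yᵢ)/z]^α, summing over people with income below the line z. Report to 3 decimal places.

Below the line: £9, £19, £21 (q = 3 of N = 10).
Gap ratios (z−y)/z: (25−9)/25 = 0.6400; (25−19)/25 = 0.2400; (25−21)/25 = 0.1600.
Raised to α = 0.5: 0.80000; 0.48990; 0.40000.
Sum = 1.689898; FGT(0.5) = 1.689898 / 10 = 0.169.

0.169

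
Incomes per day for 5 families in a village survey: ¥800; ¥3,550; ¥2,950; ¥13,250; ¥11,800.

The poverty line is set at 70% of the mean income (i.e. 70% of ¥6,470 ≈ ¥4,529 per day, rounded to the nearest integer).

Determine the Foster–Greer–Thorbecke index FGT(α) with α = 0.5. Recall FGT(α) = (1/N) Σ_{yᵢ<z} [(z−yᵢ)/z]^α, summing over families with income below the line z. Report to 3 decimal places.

Poor units: ¥800, ¥2,950, ¥3,550 (q = 3 of N = 5).
Relative gaps: (4529−800)/4529 = 0.8234; (4529−2950)/4529 = 0.3486; (4529−3550)/4529 = 0.2162.
Raised to α = 0.5: 0.90739; 0.59046; 0.46493.
Sum = 1.962784; FGT(0.5) = 1.962784 / 5 = 0.393.

0.393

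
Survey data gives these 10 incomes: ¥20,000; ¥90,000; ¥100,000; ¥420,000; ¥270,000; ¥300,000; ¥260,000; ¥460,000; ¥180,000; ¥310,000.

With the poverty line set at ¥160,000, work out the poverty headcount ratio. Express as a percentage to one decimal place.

30.0%

3 of the 10 families have income below ¥160,000.
H = 3/10 = 30.0%.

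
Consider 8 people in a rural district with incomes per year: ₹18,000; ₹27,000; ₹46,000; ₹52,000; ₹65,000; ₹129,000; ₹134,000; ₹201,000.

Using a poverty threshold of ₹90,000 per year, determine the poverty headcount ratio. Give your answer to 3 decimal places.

0.625

5 of the 8 people have income below ₹90,000.
H = 5/8 = 0.625.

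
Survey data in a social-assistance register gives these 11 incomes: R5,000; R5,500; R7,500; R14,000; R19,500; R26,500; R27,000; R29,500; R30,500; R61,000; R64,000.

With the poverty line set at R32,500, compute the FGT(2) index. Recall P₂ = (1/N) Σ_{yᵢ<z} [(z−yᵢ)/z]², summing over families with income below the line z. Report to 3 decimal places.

Incomes under z: R5,000, R5,500, R7,500, R14,000, R19,500, R26,500, R27,000, R29,500, R30,500 (q = 9 of N = 11).
Gap ratios (z−y)/z: (32500−5000)/32500 = 0.8462; (32500−5500)/32500 = 0.8308; (32500−7500)/32500 = 0.7692; (32500−14000)/32500 = 0.5692; (32500−19500)/32500 = 0.4000; (32500−26500)/32500 = 0.1846; (32500−27000)/32500 = 0.1692; (32500−29500)/32500 = 0.0923; (32500−30500)/32500 = 0.0615.
Squared: 0.7160; 0.6902; 0.5917; 0.3240; 0.1600; 0.0341; 0.0286; 0.0085; 0.0038.
Sum = 2.556923; P₂ = 2.556923 / 11 = 0.232.

0.232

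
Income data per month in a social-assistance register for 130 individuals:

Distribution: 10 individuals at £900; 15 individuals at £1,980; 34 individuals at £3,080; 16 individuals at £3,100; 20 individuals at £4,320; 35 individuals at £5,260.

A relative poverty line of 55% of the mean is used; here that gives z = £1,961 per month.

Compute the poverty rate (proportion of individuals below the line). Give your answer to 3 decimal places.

10 of the 130 individuals have income below £1,961.
H = 10/130 = 0.077.

0.077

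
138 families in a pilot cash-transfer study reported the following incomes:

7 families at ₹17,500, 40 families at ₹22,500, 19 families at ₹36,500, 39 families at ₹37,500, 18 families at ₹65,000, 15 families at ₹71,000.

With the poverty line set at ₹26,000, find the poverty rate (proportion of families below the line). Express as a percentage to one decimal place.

47 of the 138 families have income below ₹26,000.
H = 47/138 = 34.1%.

34.1%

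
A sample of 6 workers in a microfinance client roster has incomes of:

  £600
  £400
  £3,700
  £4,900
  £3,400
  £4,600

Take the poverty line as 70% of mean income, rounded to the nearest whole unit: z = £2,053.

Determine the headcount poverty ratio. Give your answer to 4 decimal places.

2 of the 6 workers have income below £2,053.
H = 2/6 = 0.3333.

0.3333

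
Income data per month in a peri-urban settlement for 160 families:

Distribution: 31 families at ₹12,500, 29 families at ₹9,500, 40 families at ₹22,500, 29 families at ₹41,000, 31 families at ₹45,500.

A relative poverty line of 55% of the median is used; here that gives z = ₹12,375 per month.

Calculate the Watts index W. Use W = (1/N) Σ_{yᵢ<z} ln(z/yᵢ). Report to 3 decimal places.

Incomes under z: 29×₹9,500 (q = 29 of N = 160).
Log shortfalls: ln(12375/9500) = 0.2644 (×29).
W = 7.667209 / 160 = 0.048.

0.048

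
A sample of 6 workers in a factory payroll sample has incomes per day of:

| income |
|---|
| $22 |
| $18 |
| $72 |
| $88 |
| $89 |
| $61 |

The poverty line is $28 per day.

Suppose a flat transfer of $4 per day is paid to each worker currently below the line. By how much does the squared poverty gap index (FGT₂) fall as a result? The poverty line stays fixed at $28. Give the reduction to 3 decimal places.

Before: below the line — $18, $22; squared poverty gap index (FGT₂) = 0.02891.
After the $4 transfer: below the line — $22, $26; squared poverty gap index (FGT₂) = 0.00850.
Reduction = 0.02891 − 0.00850 = 0.020.

0.020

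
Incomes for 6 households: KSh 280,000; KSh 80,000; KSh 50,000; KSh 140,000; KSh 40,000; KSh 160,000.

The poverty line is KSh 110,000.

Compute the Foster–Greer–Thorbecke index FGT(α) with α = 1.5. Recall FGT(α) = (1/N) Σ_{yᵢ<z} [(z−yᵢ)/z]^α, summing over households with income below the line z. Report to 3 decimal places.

0.175

Poor units: KSh 40,000, KSh 50,000, KSh 80,000 (q = 3 of N = 6).
Gap ratios (z−y)/z: (110000−40000)/110000 = 0.6364; (110000−50000)/110000 = 0.5455; (110000−80000)/110000 = 0.2727.
Raised to α = 1.5: 0.50764; 0.40284; 0.14243.
Sum = 1.052915; FGT(1.5) = 1.052915 / 6 = 0.175.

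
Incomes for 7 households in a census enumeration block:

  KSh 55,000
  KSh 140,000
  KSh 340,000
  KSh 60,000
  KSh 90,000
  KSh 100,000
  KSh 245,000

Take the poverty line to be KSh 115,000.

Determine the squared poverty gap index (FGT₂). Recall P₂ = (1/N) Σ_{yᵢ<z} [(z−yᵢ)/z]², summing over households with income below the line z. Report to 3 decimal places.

0.081

Below z: KSh 55,000, KSh 60,000, KSh 90,000, KSh 100,000 (q = 4 of N = 7).
Normalized shortfalls: (115000−55000)/115000 = 0.5217; (115000−60000)/115000 = 0.4783; (115000−90000)/115000 = 0.2174; (115000−100000)/115000 = 0.1304.
Squared: 0.2722; 0.2287; 0.0473; 0.0170.
Sum = 0.565217; P₂ = 0.565217 / 7 = 0.081.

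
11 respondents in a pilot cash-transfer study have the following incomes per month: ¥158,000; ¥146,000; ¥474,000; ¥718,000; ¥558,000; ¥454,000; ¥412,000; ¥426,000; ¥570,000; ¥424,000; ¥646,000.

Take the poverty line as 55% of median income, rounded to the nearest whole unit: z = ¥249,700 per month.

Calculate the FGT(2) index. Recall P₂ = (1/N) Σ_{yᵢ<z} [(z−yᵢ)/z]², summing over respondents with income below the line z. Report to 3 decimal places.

0.028

Below z: ¥146,000, ¥158,000 (q = 2 of N = 11).
Relative gaps: (249700−146000)/249700 = 0.4153; (249700−158000)/249700 = 0.3672.
Squared: 0.1725; 0.1349.
Sum = 0.307338; P₂ = 0.307338 / 11 = 0.028.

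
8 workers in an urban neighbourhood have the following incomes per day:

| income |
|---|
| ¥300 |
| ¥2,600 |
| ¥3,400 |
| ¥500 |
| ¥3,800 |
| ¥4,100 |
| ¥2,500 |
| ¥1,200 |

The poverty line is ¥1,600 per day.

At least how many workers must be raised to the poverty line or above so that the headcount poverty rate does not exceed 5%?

3

3 of the 8 workers are poor, so H = 3/8 = 0.375.
A headcount ratio of at most 5% allows at most ⌊0.05 × 8⌋ = 0 poor workers.
So at least 3 − 0 = 3 must be lifted.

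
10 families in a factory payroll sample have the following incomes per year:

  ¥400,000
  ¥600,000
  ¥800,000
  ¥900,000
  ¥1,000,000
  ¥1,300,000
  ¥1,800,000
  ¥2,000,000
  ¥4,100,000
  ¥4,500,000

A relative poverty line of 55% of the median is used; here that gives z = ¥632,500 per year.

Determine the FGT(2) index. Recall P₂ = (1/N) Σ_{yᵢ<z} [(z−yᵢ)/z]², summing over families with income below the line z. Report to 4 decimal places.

Below z: ¥400,000, ¥600,000 (q = 2 of N = 10).
Normalized shortfalls: (632500−400000)/632500 = 0.3676; (632500−600000)/632500 = 0.0514.
Squared: 0.1351; 0.0026.
Sum = 0.137762; P₂ = 0.137762 / 10 = 0.0138.

0.0138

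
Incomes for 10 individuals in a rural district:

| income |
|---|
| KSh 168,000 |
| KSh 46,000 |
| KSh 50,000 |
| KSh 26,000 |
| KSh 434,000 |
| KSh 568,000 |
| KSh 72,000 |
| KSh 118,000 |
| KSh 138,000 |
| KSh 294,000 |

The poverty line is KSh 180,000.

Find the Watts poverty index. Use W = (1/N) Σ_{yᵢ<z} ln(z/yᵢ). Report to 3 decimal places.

Below z: KSh 26,000, KSh 46,000, KSh 50,000, KSh 72,000, KSh 118,000, KSh 138,000, KSh 168,000 (q = 7 of N = 10).
ln(z/y) terms: ln(180000/26000) = 1.9349; ln(180000/46000) = 1.3643; ln(180000/50000) = 1.2809; ln(180000/72000) = 0.9163; ln(180000/118000) = 0.4223; ln(180000/138000) = 0.2657; ln(180000/168000) = 0.0690.
W = 6.253369 / 10 = 0.625.

0.625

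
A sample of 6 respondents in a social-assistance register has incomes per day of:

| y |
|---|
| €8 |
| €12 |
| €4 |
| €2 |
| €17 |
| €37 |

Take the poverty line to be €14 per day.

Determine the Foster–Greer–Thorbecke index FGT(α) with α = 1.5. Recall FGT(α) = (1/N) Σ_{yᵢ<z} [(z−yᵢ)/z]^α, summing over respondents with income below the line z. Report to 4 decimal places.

0.2886

Poor units: €2, €4, €8, €12 (q = 4 of N = 6).
Relative gaps: (14−2)/14 = 0.8571; (14−4)/14 = 0.7143; (14−8)/14 = 0.4286; (14−12)/14 = 0.1429.
Raised to α = 1.5: 0.79356; 0.60368; 0.28057; 0.05399.
Sum = 1.731802; FGT(1.5) = 1.731802 / 6 = 0.2886.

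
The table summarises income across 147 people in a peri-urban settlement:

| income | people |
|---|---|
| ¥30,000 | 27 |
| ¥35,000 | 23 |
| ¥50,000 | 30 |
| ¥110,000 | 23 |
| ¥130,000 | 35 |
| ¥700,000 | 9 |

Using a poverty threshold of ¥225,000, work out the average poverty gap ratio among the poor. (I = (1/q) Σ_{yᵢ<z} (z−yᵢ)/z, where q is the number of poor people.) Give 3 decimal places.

0.672

Below z: 27×¥30,000, 23×¥35,000, 30×¥50,000, 23×¥110,000, 35×¥130,000 (q = 138 of N = 147).
Shortfall ratios (z−y)/z: 0.8667 (×27), 0.8444 (×23), 0.7778 (×30), 0.5111 (×23), 0.4222 (×35); sum = 92.688889.
I averages over the q = 138 poor units only: 92.688889 / 138 = 0.672.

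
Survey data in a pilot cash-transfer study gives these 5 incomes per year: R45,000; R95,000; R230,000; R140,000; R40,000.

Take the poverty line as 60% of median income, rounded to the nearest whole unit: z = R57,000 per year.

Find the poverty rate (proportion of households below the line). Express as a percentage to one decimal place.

40.0%

2 of the 5 households have income below R57,000.
H = 2/5 = 40.0%.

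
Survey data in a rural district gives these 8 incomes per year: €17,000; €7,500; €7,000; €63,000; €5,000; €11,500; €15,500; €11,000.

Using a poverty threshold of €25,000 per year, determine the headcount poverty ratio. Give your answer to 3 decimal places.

7 of the 8 respondents have income below €25,000.
H = 7/8 = 0.875.

0.875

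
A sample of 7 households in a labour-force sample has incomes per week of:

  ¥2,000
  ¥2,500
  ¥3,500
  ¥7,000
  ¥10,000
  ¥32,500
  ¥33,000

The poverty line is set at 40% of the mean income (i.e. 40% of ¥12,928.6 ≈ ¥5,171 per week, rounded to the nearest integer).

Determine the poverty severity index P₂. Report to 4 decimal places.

0.1068

Incomes under z: ¥2,000, ¥2,500, ¥3,500 (q = 3 of N = 7).
Shortfall ratios: (5171−2000)/5171 = 0.6132; (5171−2500)/5171 = 0.5165; (5171−3500)/5171 = 0.3231.
Squared: 0.3760; 0.2668; 0.1044.
Sum = 0.747281; P₂ = 0.747281 / 7 = 0.1068.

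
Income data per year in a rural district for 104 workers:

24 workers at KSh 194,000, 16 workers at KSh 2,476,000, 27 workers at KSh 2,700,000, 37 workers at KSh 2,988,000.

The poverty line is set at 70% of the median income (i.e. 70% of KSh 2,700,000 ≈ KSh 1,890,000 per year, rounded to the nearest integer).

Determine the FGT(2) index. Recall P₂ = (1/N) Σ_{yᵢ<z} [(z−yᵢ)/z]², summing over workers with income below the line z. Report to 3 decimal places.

Below the line: 24×KSh 194,000 (q = 24 of N = 104).
Normalized shortfalls: (1890000−194000)/1890000 = 0.8974 (×24).
Squared: 0.8052 (×24).
Sum = 19.325882; P₂ = 19.325882 / 104 = 0.186.

0.186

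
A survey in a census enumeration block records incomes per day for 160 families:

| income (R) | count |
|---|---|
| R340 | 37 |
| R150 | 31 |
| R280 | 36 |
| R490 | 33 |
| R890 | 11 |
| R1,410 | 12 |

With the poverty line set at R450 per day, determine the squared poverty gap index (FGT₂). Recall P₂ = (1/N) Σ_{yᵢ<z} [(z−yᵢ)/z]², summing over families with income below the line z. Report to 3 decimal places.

Incomes under z: 31×R150, 36×R280, 37×R340 (q = 104 of N = 160).
Gap ratios (z−y)/z: (450−150)/450 = 0.6667 (×31); (450−280)/450 = 0.3778 (×36); (450−340)/450 = 0.2444 (×37).
Squared: 0.4444 (×31); 0.1427 (×36); 0.0598 (×37).
Sum = 21.126420; P₂ = 21.126420 / 160 = 0.132.

0.132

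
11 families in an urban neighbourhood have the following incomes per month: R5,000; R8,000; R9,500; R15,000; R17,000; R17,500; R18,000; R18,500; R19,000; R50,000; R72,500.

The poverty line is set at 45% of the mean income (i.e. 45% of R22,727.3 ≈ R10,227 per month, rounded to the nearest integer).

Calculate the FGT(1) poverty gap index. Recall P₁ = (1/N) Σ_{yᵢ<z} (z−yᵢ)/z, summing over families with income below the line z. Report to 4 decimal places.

Incomes under z: R5,000, R8,000, R9,500 (q = 3 of N = 11).
Shortfall ratios: (10227−5000)/10227 = 0.5111; (10227−8000)/10227 = 0.2178; (10227−9500)/10227 = 0.0711.
Sum of shortfalls = 0.799941; P₁ averages over all N: 0.799941 / 11 = 0.0727.

0.0727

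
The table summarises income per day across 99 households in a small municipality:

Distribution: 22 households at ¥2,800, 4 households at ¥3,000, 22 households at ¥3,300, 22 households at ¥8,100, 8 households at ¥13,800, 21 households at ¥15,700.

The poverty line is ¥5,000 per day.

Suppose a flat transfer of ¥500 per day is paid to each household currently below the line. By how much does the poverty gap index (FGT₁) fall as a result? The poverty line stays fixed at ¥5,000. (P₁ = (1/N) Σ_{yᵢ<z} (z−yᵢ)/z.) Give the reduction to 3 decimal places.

Before: below the line — 22×¥2,800, 4×¥3,000, 22×¥3,300; poverty gap index (FGT₁) = 0.18949.
After the ¥500 transfer: below the line — 22×¥3,300, 4×¥3,500, 22×¥3,800; poverty gap index (FGT₁) = 0.14101.
Reduction = 0.18949 − 0.14101 = 0.048.

0.048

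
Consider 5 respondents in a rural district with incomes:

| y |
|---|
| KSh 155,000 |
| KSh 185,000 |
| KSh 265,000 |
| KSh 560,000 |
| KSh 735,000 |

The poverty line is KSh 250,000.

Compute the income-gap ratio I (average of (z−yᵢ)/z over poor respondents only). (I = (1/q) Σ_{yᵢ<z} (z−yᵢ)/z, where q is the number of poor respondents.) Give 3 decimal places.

0.320

Poor units: KSh 155,000, KSh 185,000 (q = 2 of N = 5).
Relative gaps: 0.3800, 0.2600; sum = 0.640000.
The income-gap ratio divides by q (the poor only): 0.640000 / 2 = 0.320.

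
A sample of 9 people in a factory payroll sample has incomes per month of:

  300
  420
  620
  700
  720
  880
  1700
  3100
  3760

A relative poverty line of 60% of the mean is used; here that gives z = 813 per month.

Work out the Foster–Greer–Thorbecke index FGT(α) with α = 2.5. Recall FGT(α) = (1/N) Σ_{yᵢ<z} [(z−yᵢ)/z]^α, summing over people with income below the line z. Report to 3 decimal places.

Below z: 300, 420, 620, 700, 720 (q = 5 of N = 9).
Shortfall ratios: (813−300)/813 = 0.6310; (813−420)/813 = 0.4834; (813−620)/813 = 0.2374; (813−700)/813 = 0.1390; (813−720)/813 = 0.1144.
Raised to α = 2.5: 0.31628; 0.16246; 0.02746; 0.00720; 0.00443.
Sum = 0.517826; FGT(2.5) = 0.517826 / 9 = 0.058.

0.058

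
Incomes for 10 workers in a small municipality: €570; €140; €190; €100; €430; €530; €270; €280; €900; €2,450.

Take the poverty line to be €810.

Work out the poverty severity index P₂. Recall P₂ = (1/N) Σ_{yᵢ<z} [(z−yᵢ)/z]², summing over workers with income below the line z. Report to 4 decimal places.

0.3338

Incomes under z: €100, €140, €190, €270, €280, €430, €530, €570 (q = 8 of N = 10).
Gap ratios (z−y)/z: (810−100)/810 = 0.8765; (810−140)/810 = 0.8272; (810−190)/810 = 0.7654; (810−270)/810 = 0.6667; (810−280)/810 = 0.6543; (810−430)/810 = 0.4691; (810−530)/810 = 0.3457; (810−570)/810 = 0.2963.
Squared: 0.7683; 0.6842; 0.5859; 0.4444; 0.4281; 0.2201; 0.1195; 0.0878.
Sum = 3.338363; P₂ = 3.338363 / 10 = 0.3338.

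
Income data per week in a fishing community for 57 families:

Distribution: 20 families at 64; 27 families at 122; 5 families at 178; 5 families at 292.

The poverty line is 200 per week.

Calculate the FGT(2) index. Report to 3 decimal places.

Below z: 20×64, 27×122, 5×178 (q = 52 of N = 57).
Normalized shortfalls: (200−64)/200 = 0.6800 (×20); (200−122)/200 = 0.3900 (×27); (200−178)/200 = 0.1100 (×5).
Squared: 0.4624 (×20); 0.1521 (×27); 0.0121 (×5).
Sum = 13.415200; P₂ = 13.415200 / 57 = 0.235.

0.235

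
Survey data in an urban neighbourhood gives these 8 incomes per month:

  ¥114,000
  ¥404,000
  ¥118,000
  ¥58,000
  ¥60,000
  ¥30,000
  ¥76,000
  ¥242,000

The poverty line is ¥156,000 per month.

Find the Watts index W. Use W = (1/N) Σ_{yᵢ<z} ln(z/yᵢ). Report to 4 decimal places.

0.6132

Poor units: ¥30,000, ¥58,000, ¥60,000, ¥76,000, ¥114,000, ¥118,000 (q = 6 of N = 8).
Log gaps: ln(156000/30000) = 1.6487; ln(156000/58000) = 0.9894; ln(156000/60000) = 0.9555; ln(156000/76000) = 0.7191; ln(156000/114000) = 0.3137; ln(156000/118000) = 0.2792.
W = 4.905535 / 8 = 0.6132.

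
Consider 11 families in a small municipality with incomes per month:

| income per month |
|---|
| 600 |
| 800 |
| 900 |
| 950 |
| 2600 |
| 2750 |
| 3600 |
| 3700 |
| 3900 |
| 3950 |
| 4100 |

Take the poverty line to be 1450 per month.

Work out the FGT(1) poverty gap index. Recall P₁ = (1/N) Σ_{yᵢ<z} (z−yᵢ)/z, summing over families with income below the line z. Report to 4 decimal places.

0.1599

Below z: 600, 800, 900, 950 (q = 4 of N = 11).
Shortfall ratios: (1450−600)/1450 = 0.5862; (1450−800)/1450 = 0.4483; (1450−900)/1450 = 0.3793; (1450−950)/1450 = 0.3448.
Sum of shortfalls = 1.758621; P₁ averages over all N: 1.758621 / 11 = 0.1599.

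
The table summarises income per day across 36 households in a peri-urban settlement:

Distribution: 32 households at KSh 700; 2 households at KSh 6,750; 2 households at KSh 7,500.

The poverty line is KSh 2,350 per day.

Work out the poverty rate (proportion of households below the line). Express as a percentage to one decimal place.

32 of the 36 households have income below KSh 2,350.
H = 32/36 = 88.9%.

88.9%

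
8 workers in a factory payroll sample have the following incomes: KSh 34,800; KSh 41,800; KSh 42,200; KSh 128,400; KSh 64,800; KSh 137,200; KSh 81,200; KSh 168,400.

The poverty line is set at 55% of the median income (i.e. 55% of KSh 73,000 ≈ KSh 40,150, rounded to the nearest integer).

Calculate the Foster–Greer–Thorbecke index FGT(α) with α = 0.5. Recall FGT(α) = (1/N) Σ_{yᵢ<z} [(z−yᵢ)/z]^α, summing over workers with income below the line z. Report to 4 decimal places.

Below z: KSh 34,800 (q = 1 of N = 8).
Normalized shortfalls: (40150−34800)/40150 = 0.1333.
Raised to α = 0.5: 0.36503.
Sum = 0.365035; FGT(0.5) = 0.365035 / 8 = 0.0456.

0.0456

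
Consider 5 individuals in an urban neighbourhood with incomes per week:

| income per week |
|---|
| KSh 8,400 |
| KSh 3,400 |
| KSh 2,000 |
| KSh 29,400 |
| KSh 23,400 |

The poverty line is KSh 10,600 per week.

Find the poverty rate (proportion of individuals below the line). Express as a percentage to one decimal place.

60.0%

3 of the 5 individuals have income below KSh 10,600.
H = 3/5 = 60.0%.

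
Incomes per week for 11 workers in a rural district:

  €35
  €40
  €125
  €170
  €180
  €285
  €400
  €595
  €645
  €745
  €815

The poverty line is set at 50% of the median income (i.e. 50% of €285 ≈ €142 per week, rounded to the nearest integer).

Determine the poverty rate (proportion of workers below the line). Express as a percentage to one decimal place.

3 of the 11 workers have income below €142.
H = 3/11 = 27.3%.

27.3%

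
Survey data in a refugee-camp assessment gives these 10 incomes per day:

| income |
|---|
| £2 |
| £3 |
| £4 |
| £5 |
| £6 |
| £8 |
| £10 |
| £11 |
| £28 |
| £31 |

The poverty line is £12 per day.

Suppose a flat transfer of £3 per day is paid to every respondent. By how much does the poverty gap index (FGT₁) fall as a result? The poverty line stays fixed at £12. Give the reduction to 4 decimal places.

Before: below the line — £2, £3, £4, £5, £6, £8, £10, £11; poverty gap index (FGT₁) = 0.391667.
After the £3 transfer: below the line — £5, £6, £7, £8, £9, £11; poverty gap index (FGT₁) = 0.216667.
Reduction = 0.391667 − 0.216667 = 0.1750.

0.1750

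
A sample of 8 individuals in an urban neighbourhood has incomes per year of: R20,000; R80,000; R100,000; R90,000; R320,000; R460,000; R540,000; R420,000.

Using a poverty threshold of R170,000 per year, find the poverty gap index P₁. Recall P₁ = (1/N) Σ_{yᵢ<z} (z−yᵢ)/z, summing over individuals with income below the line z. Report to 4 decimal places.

0.2868

Incomes under z: R20,000, R80,000, R90,000, R100,000 (q = 4 of N = 8).
Gap ratios (z−y)/z: (170000−20000)/170000 = 0.8824; (170000−80000)/170000 = 0.5294; (170000−90000)/170000 = 0.4706; (170000−100000)/170000 = 0.4118.
Sum of shortfalls = 2.294118; P₁ averages over all N: 2.294118 / 8 = 0.2868.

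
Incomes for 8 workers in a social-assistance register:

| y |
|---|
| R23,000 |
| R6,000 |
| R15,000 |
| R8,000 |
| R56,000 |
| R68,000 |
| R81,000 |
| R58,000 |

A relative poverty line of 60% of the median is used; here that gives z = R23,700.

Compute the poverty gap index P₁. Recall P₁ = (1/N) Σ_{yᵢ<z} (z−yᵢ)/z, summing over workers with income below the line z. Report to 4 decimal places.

Poor units: R6,000, R8,000, R15,000, R23,000 (q = 4 of N = 8).
Relative gaps: (23700−6000)/23700 = 0.7468; (23700−8000)/23700 = 0.6624; (23700−15000)/23700 = 0.3671; (23700−23000)/23700 = 0.0295.
Sum of shortfalls = 1.805907; P₁ averages over all N: 1.805907 / 8 = 0.2257.

0.2257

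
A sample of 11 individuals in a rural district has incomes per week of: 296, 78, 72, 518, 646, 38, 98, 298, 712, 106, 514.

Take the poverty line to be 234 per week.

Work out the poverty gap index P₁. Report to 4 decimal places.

Below the line: 38, 72, 78, 98, 106 (q = 5 of N = 11).
Relative gaps: (234−38)/234 = 0.8376; (234−72)/234 = 0.6923; (234−78)/234 = 0.6667; (234−98)/234 = 0.5812; (234−106)/234 = 0.5470.
Sum of shortfalls = 3.324786; P₁ averages over all N: 3.324786 / 11 = 0.3023.

0.3023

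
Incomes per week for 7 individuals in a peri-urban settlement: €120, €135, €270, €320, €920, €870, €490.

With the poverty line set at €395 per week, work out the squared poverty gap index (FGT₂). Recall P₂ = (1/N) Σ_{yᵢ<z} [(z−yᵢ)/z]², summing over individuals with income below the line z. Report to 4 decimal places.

Incomes under z: €120, €135, €270, €320 (q = 4 of N = 7).
Normalized shortfalls: (395−120)/395 = 0.6962; (395−135)/395 = 0.6582; (395−270)/395 = 0.3165; (395−320)/395 = 0.1899.
Squared: 0.4847; 0.4333; 0.1001; 0.0361.
Sum = 1.054158; P₂ = 1.054158 / 7 = 0.1506.

0.1506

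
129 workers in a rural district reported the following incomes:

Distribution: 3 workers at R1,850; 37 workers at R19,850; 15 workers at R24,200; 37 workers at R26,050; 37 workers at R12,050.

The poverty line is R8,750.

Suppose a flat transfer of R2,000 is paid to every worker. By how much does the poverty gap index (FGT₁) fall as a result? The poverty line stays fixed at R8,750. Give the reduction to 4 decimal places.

Before: below the line — 3×R1,850; poverty gap index (FGT₁) = 0.018339.
After the R2,000 transfer: below the line — 3×R3,850; poverty gap index (FGT₁) = 0.013023.
Reduction = 0.018339 − 0.013023 = 0.0053.

0.0053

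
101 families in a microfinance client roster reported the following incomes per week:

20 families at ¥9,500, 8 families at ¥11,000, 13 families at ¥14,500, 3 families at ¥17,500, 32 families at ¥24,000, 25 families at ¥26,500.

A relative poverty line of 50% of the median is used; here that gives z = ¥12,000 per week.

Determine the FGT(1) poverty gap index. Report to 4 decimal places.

0.0479

Below z: 20×¥9,500, 8×¥11,000 (q = 28 of N = 101).
Relative gaps: (12000−9500)/12000 = 0.2083 (×20); (12000−11000)/12000 = 0.0833 (×8).
Σ = 4.833333. Dividing by the full population N = 101 gives P₁ = 0.0479.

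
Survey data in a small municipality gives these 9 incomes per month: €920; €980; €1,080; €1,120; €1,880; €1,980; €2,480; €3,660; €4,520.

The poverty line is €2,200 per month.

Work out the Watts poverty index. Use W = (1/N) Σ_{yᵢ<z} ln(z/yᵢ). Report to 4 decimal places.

0.3700

Poor units: €920, €980, €1,080, €1,120, €1,880, €1,980 (q = 6 of N = 9).
Log gaps: ln(2200/920) = 0.8718; ln(2200/980) = 0.8087; ln(2200/1080) = 0.7115; ln(2200/1120) = 0.6751; ln(2200/1880) = 0.1572; ln(2200/1980) = 0.1054.
W = 3.329670 / 9 = 0.3700.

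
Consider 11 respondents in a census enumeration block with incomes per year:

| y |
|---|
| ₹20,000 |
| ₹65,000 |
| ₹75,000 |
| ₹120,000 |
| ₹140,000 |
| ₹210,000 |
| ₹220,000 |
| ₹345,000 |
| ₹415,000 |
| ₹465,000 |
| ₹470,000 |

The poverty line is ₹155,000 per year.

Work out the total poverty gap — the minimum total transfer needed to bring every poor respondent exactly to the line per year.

Below the line: ₹20,000, ₹65,000, ₹75,000, ₹120,000, ₹140,000 (q = 5 of N = 11).
Individual gaps: 155000−20000 = 135000; 155000−65000 = 90000; 155000−75000 = 80000; 155000−120000 = 35000; 155000−140000 = 15000.
Aggregate gap = ₹355,000.

₹355,000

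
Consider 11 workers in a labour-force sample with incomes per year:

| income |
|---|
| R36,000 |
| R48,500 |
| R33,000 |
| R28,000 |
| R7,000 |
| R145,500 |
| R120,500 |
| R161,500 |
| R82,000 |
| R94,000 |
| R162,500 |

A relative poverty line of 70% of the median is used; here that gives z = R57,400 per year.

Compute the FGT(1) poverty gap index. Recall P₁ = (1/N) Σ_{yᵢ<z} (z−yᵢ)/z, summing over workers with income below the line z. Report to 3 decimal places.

Below the line: R7,000, R28,000, R33,000, R36,000, R48,500 (q = 5 of N = 11).
Relative gaps: (57400−7000)/57400 = 0.8780; (57400−28000)/57400 = 0.5122; (57400−33000)/57400 = 0.4251; (57400−36000)/57400 = 0.3728; (57400−48500)/57400 = 0.1551.
Σ = 2.343206. Dividing by the full population N = 11 gives P₁ = 0.213.

0.213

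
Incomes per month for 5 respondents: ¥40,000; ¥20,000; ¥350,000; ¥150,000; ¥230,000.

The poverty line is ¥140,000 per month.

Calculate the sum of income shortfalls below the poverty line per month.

Below the line: ¥20,000, ¥40,000 (q = 2 of N = 5).
Individual gaps: 140000−20000 = 120000; 140000−40000 = 100000.
Aggregate gap = ¥220,000.

¥220,000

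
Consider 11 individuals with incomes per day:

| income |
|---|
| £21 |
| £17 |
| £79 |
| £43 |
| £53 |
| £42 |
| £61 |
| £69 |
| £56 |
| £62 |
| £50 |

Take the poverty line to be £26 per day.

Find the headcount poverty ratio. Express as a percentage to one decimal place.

18.2%

2 of the 11 individuals have income below £26.
H = 2/11 = 18.2%.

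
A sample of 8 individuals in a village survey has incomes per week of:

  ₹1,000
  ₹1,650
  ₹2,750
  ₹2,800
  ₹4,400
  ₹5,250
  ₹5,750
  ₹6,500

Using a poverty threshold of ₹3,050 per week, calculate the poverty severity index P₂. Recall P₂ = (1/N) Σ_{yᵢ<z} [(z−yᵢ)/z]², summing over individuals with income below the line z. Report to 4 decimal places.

0.0849

Incomes under z: ₹1,000, ₹1,650, ₹2,750, ₹2,800 (q = 4 of N = 8).
Gap ratios (z−y)/z: (3050−1000)/3050 = 0.6721; (3050−1650)/3050 = 0.4590; (3050−2750)/3050 = 0.0984; (3050−2800)/3050 = 0.0820.
Squared: 0.4518; 0.2107; 0.0097; 0.0067.
Sum = 0.678850; P₂ = 0.678850 / 8 = 0.0849.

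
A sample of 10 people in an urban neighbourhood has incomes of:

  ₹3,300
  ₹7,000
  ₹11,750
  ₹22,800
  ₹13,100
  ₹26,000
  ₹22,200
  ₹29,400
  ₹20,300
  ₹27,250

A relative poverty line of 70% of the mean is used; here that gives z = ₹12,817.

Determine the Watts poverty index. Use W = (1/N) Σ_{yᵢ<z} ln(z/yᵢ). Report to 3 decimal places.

Below z: ₹3,300, ₹7,000, ₹11,750 (q = 3 of N = 10).
Log shortfalls: ln(12817/3300) = 1.3568; ln(12817/7000) = 0.6049; ln(12817/11750) = 0.0869.
W = 2.048631 / 10 = 0.205.

0.205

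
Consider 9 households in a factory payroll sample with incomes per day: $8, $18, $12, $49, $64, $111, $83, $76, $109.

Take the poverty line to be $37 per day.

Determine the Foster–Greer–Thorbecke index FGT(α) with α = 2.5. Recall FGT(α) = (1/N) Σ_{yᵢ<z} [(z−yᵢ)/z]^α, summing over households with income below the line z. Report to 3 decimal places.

0.123

Incomes under z: $8, $12, $18 (q = 3 of N = 9).
Shortfall ratios: (37−8)/37 = 0.7838; (37−12)/37 = 0.6757; (37−18)/37 = 0.5135.
Raised to α = 2.5: 0.54386; 0.37527; 0.18896.
Sum = 1.108100; FGT(2.5) = 1.108100 / 9 = 0.123.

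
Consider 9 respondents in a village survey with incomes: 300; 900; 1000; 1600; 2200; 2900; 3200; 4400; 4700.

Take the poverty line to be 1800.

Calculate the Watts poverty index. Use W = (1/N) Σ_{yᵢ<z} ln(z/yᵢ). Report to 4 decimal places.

Incomes under z: 300, 900, 1000, 1600 (q = 4 of N = 9).
Log gaps: ln(1800/300) = 1.7918; ln(1800/900) = 0.6931; ln(1800/1000) = 0.5878; ln(1800/1600) = 0.1178.
W = 3.190476 / 9 = 0.3545.

0.3545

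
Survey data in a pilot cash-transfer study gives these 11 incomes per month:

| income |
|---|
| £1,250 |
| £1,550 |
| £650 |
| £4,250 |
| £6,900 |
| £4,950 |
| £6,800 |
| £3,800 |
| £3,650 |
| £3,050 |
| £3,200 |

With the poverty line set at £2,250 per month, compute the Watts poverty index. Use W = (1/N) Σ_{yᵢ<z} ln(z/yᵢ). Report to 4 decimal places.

Below the line: £650, £1,250, £1,550 (q = 3 of N = 11).
ln(z/y) terms: ln(2250/650) = 1.2417; ln(2250/1250) = 0.5878; ln(2250/1550) = 0.3727.
W = 2.202175 / 11 = 0.2002.

0.2002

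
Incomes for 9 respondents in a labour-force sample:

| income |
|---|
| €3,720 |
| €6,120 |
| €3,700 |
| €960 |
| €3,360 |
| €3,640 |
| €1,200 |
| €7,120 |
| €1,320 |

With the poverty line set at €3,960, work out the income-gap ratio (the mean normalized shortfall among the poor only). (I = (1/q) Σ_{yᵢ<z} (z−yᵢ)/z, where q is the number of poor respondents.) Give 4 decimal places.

Below z: €960, €1,200, €1,320, €3,360, €3,640, €3,700, €3,720 (q = 7 of N = 9).
Shortfall ratios (z−y)/z: 0.7576, 0.6970, 0.6667, 0.1515, 0.0808, 0.0657, 0.0606; sum = 2.479798.
The income-gap ratio divides by q (the poor only): 2.479798 / 7 = 0.3543.

0.3543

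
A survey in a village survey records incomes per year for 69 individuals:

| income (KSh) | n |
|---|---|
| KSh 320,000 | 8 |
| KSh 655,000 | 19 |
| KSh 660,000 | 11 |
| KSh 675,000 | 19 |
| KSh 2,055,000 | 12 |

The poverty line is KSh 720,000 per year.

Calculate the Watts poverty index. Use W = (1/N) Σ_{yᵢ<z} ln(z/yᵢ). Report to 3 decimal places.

0.152

Poor units: 8×KSh 320,000, 19×KSh 655,000, 11×KSh 660,000, 19×KSh 675,000 (q = 57 of N = 69).
Log gaps: ln(720000/320000) = 0.8109 (×8); ln(720000/655000) = 0.0946 (×19); ln(720000/660000) = 0.0870 (×11); ln(720000/675000) = 0.0645 (×19).
W = 10.468502 / 69 = 0.152.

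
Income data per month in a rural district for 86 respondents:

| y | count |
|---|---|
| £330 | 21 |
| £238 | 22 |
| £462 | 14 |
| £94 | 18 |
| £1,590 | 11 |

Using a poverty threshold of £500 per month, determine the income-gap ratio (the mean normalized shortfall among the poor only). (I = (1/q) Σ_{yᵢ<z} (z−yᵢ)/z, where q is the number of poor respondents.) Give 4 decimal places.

Poor units: 18×£94, 22×£238, 21×£330, 14×£462 (q = 75 of N = 86).
Relative gaps: 0.8120 (×18), 0.5240 (×22), 0.3400 (×21), 0.0760 (×14); sum = 34.348000.
I averages over the q = 75 poor units only: 34.348000 / 75 = 0.4580.

0.4580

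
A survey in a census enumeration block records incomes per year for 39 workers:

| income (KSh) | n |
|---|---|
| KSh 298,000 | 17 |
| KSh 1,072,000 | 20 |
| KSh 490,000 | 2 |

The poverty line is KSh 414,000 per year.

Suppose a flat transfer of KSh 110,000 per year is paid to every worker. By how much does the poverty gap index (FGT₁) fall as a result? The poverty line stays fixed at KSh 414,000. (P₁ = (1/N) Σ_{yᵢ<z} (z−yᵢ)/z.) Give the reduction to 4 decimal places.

Before: below the line — 17×KSh 298,000; poverty gap index (FGT₁) = 0.122136.
After the KSh 110,000 transfer: below the line — 17×KSh 408,000; poverty gap index (FGT₁) = 0.006317.
Reduction = 0.122136 − 0.006317 = 0.1158.

0.1158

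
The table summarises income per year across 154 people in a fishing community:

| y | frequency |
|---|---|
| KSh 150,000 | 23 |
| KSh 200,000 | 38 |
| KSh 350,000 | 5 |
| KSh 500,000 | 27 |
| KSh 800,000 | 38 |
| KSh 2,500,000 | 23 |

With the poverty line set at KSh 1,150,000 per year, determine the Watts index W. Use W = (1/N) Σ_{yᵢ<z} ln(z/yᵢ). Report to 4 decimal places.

Below the line: 23×KSh 150,000, 38×KSh 200,000, 5×KSh 350,000, 27×KSh 500,000, 38×KSh 800,000 (q = 131 of N = 154).
Log shortfalls: ln(1150000/150000) = 2.0369 (×23); ln(1150000/200000) = 1.7492 (×38); ln(1150000/350000) = 1.1896 (×5); ln(1150000/500000) = 0.8329 (×27); ln(1150000/800000) = 0.3629 (×38).
W = 155.544754 / 154 = 1.0100.

1.0100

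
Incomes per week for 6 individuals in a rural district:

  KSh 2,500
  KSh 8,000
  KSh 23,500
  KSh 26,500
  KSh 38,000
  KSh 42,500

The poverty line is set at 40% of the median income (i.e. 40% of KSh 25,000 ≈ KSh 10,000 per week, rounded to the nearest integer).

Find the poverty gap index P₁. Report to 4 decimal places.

0.1583

Poor units: KSh 2,500, KSh 8,000 (q = 2 of N = 6).
Relative gaps: (10000−2500)/10000 = 0.7500; (10000−8000)/10000 = 0.2000.
Sum of shortfalls = 0.950000; P₁ averages over all N: 0.950000 / 6 = 0.1583.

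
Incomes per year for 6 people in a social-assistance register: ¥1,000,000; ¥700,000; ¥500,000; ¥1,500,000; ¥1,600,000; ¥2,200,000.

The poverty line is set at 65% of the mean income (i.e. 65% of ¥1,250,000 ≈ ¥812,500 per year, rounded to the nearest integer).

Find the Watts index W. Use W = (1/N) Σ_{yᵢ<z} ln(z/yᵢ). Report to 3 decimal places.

Poor units: ¥500,000, ¥700,000 (q = 2 of N = 6).
Log gaps: ln(812500/500000) = 0.4855; ln(812500/700000) = 0.1490.
W = 0.634543 / 6 = 0.106.

0.106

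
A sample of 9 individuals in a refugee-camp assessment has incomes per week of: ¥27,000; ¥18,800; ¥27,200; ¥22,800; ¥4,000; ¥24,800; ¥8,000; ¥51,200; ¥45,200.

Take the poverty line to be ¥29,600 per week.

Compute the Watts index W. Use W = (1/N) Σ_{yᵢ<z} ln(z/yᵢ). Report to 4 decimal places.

Incomes under z: ¥4,000, ¥8,000, ¥18,800, ¥22,800, ¥24,800, ¥27,000, ¥27,200 (q = 7 of N = 9).
Log shortfalls: ln(29600/4000) = 2.0015; ln(29600/8000) = 1.3083; ln(29600/18800) = 0.4539; ln(29600/22800) = 0.2610; ln(29600/24800) = 0.1769; ln(29600/27000) = 0.0919; ln(29600/27200) = 0.0846.
W = 4.378170 / 9 = 0.4865.

0.4865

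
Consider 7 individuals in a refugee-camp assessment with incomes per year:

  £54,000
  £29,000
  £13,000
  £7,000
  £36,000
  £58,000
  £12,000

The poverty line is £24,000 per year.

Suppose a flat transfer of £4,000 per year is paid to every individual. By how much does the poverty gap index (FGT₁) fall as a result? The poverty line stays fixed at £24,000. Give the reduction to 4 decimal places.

0.0714

Before: below the line — £7,000, £12,000, £13,000; poverty gap index (FGT₁) = 0.238095.
After the £4,000 transfer: below the line — £11,000, £16,000, £17,000; poverty gap index (FGT₁) = 0.166667.
Reduction = 0.238095 − 0.166667 = 0.0714.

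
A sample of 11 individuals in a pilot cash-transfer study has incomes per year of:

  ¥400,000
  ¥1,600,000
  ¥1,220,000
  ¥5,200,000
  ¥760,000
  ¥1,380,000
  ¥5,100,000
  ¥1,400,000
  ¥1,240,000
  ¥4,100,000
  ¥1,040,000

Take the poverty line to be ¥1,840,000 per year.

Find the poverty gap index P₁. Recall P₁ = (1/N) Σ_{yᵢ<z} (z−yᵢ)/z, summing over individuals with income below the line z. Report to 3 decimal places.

Below z: ¥400,000, ¥760,000, ¥1,040,000, ¥1,220,000, ¥1,240,000, ¥1,380,000, ¥1,400,000, ¥1,600,000 (q = 8 of N = 11).
Gap ratios (z−y)/z: (1840000−400000)/1840000 = 0.7826; (1840000−760000)/1840000 = 0.5870; (1840000−1040000)/1840000 = 0.4348; (1840000−1220000)/1840000 = 0.3370; (1840000−1240000)/1840000 = 0.3261; (1840000−1380000)/1840000 = 0.2500; (1840000−1400000)/1840000 = 0.2391; (1840000−1600000)/1840000 = 0.1304.
Sum of shortfalls = 3.086957; P₁ averages over all N: 3.086957 / 11 = 0.281.

0.281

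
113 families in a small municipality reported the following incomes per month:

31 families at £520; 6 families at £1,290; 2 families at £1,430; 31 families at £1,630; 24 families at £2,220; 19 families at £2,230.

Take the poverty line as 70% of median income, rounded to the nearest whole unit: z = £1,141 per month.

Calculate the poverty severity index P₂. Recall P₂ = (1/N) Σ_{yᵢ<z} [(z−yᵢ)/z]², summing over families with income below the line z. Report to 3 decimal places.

0.081

Below the line: 31×£520 (q = 31 of N = 113).
Gap ratios (z−y)/z: (1141−520)/1141 = 0.5443 (×31).
Squared: 0.2962 (×31).
Sum = 9.182768; P₂ = 9.182768 / 113 = 0.081.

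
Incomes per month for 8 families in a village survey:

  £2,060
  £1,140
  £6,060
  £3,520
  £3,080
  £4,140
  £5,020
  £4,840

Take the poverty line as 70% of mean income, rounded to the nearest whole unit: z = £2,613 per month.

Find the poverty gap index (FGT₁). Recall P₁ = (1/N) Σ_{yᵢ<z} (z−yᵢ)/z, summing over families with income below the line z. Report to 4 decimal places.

0.0969

Incomes under z: £1,140, £2,060 (q = 2 of N = 8).
Shortfall ratios: (2613−1140)/2613 = 0.5637; (2613−2060)/2613 = 0.2116.
Σ = 0.775354. Dividing by the full population N = 8 gives P₁ = 0.0969.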